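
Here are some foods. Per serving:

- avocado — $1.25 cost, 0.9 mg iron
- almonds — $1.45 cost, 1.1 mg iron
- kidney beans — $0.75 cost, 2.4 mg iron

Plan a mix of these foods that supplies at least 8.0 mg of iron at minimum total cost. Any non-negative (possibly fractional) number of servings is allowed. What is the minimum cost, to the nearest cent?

$2.50

Cost per mg of iron: kidney beans $0.3125, almonds $1.3182, avocado $1.3889.
With no serving limits, use only kidney beans: 8.0 mg / 2.4 mg = 3.333 servings × $0.75 = $2.50.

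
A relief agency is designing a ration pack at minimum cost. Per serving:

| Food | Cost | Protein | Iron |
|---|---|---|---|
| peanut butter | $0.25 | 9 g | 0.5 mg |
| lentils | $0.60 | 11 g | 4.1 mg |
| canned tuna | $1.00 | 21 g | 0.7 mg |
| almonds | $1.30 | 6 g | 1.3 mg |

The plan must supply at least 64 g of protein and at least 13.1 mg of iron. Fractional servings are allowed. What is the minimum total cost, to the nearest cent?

A basic optimal solution has at most two foods positive. Try each food alone and each pair with both targets met exactly.
peanut butter only: max(64/9, 13.1/0.5) = 26.2 servings → $6.55.
lentils only: max(64/11, 13.1/4.1) = 5.818 servings → $3.49.
canned tuna only: max(64/21, 13.1/0.7) = 18.71 servings → $18.71.
almonds only: max(64/6, 13.1/1.3) = 10.67 servings → $13.87.
peanut butter + lentils with both tight: 3.768 servings and 2.736 servings → $2.58.
peanut butter + canned tuna: intersection lies outside the first quadrant.
peanut butter + almonds with both tight: 0.5287 servings and 9.874 servings → $12.97.
lentils + canned tuna with both tight: 2.938 servings and 1.509 servings → $3.27.
lentils + almonds with both targets exact would need a negative amount; discard.
canned tuna + almonds with both tight: 0.1991 servings and 9.97 servings → $13.16.
The minimum over all feasible corners is $2.58.

$2.58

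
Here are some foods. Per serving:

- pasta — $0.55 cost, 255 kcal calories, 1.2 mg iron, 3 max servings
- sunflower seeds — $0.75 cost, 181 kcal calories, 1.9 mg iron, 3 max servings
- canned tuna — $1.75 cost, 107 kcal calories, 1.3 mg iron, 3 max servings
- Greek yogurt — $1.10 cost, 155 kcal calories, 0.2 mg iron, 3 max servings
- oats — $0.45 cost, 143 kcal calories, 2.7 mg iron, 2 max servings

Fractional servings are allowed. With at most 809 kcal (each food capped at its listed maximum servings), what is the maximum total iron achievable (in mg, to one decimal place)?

11.4 mg

Iron per kcal: oats 0.01888, canned tuna 0.01215, sunflower seeds 0.0105, pasta 0.004706, Greek yogurt 0.00129.
Take 2 servings of oats: uses 286 kcal, +5.4 mg iron (running total 5.4 mg).
Take 3 servings of canned tuna: uses 321 kcal, +3.9 mg iron (running total 9.3 mg).
Take 1.116 servings of sunflower seeds: uses 202 kcal, +2.1 mg iron (running total 11.4 mg).
Greedy by best ratio exhausts the calories allowance optimally: 11.4 mg.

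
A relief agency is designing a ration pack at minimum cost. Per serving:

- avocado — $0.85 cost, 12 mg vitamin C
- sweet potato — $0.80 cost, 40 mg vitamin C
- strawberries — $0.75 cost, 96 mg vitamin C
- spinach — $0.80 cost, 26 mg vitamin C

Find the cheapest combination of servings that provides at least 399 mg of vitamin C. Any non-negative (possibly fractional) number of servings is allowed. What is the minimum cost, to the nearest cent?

Cost per mg of vitamin C: strawberries $0.0078, sweet potato $0.0200, spinach $0.0308, avocado $0.0708.
With no serving limits, use only strawberries: 399 mg / 96 mg = 4.156 servings × $0.75 = $3.12.

$3.12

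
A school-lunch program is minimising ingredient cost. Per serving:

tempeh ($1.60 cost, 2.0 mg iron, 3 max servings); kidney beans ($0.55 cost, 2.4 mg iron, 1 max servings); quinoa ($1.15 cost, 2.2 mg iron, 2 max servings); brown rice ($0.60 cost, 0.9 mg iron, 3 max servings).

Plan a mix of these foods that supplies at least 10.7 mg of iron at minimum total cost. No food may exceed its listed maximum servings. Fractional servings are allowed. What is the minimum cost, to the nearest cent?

$5.61

Cost per mg of iron: kidney beans $0.2292, quinoa $0.5227, brown rice $0.6667, tempeh $0.8000.
Take 1 serving of kidney beans: +2.4 mg iron for $0.55 (total $0.55, still need 8.3 mg).
Take 2 servings of quinoa: +4.4 mg iron for $2.30 (total $2.85, still need 3.9 mg).
Take 3 servings of brown rice: +2.7 mg iron for $1.80 (total $4.65, still need 1.2 mg).
Take 0.6 servings of tempeh: +1.2 mg iron for $0.96 (total $5.61, still need 0.0 mg).
Filling from the cheapest source first is optimal under one linear minimum: $5.61.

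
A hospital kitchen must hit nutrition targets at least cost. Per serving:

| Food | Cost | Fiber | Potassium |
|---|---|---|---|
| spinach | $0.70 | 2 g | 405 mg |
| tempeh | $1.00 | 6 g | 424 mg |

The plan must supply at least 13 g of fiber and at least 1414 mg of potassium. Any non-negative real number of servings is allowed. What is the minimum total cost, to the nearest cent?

With two linear requirements the optimum uses one or two foods; enumerate the corners.
spinach only: max(13/2, 1414/405) = 6.5 servings → $4.55.
tempeh only: max(13/6, 1414/424) = 3.335 servings → $3.33.
spinach + tempeh with both tight: 1.879 servings and 1.54 servings → $2.86.
So the least-cost plan costs $2.86.

$2.86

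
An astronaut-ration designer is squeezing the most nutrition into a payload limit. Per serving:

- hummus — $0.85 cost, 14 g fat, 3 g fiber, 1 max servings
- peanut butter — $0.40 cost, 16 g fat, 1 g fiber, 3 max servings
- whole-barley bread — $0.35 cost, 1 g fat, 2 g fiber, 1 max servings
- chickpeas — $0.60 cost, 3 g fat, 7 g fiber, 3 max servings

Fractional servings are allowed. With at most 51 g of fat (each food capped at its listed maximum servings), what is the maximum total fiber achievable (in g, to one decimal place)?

Fiber per g fat: chickpeas 2.333, whole-barley bread 2, hummus 0.2143, peanut butter 0.0625.
Take 3 servings of chickpeas: uses 9 g fat, +21.0 g fiber (running total 21.0 g).
Take 1 serving of whole-barley bread: uses 1 g fat, +2.0 g fiber (running total 23.0 g).
Take 1 serving of hummus: uses 14 g fat, +3.0 g fiber (running total 26.0 g).
Take 1.688 servings of peanut butter: uses 27 g fat, +1.7 g fiber (running total 27.7 g).
Greedy by best ratio exhausts the fat allowance optimally: 27.7 g.

27.7 g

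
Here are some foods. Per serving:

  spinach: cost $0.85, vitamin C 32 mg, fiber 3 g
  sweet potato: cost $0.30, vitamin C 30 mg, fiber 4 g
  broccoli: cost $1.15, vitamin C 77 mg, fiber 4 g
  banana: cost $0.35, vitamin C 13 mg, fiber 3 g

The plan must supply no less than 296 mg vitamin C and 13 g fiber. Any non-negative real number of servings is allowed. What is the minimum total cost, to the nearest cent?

This is a tiny linear program; its minimum lies at a vertex of the feasible set. List the vertices and price them.
spinach only: max(296/32, 13/3) = 9.25 servings → $7.86.
sweet potato only: max(296/30, 13/4) = 9.867 servings → $2.96.
broccoli only: max(296/77, 13/4) = 3.844 servings → $4.42.
banana only: max(296/13, 13/3) = 22.77 servings → $7.97.
spinach + sweet potato with both targets exact would need a negative amount; discard.
spinach + broccoli with both targets exact would need a negative amount; discard.
spinach + banana: the both-tight solution has a negative serving — not a feasible corner.
sweet potato + broccoli: the both-tight solution has a negative serving — not a feasible corner.
sweet potato + banana: intersection lies outside the first quadrant.
broccoli + banana: intersection lies outside the first quadrant.
So the least-cost plan costs $2.96.

$2.96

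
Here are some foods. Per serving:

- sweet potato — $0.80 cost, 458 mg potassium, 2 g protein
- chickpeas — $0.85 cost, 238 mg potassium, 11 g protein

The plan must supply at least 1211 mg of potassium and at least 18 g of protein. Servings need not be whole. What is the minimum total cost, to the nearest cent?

$2.67

Check every corner: each single food scaled to meet both minima, and each pair solved so both constraints bind.
sweet potato only: max(1211/458, 18/2) = 9 servings → $7.20.
chickpeas only: max(1211/238, 18/11) = 5.088 servings → $4.33.
sweet potato + chickpeas with both tight: 1.981 servings and 1.276 servings → $2.67.
Cheapest feasible corner: $2.67.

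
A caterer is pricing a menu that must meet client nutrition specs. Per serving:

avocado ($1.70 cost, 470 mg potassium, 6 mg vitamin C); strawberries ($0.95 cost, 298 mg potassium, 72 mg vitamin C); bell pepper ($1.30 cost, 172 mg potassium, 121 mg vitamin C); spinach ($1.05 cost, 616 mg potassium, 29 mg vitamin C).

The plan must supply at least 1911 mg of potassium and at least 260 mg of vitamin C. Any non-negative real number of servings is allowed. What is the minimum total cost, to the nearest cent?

This is a tiny linear program; its minimum lies at a vertex of the feasible set. List the vertices and price them.
avocado only: max(1911/470, 260/6) = 43.33 servings → $73.67.
strawberries only: max(1911/298, 260/72) = 6.413 servings → $6.09.
bell pepper only: max(1911/172, 260/121) = 11.11 servings → $14.44.
spinach only: max(1911/616, 260/29) = 8.966 servings → $9.41.
avocado + strawberries with both tight: 1.875 servings and 3.455 servings → $6.47.
avocado + bell pepper with both tight: 3.34 servings and 1.983 servings → $8.26.
avocado + spinach with both targets exact would need a negative amount; discard.
strawberries + bell pepper: intersection lies outside the first quadrant.
strawberries + spinach with both tight: 2.933 servings and 1.683 servings → $4.55.
bell pepper + spinach with both tight: 1.506 servings and 2.682 servings → $4.77.
Cheapest feasible corner: $4.55.

$4.55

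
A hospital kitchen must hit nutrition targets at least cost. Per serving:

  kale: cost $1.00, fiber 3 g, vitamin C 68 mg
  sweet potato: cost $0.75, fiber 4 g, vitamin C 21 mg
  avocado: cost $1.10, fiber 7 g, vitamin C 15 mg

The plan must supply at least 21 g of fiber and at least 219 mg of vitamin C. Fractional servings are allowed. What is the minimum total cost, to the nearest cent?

$4.79

The cheapest plan sits at a corner of the feasible region — with two constraints it uses at most two foods.
kale only: max(21/3, 219/68) = 7 servings → $7.00.
sweet potato only: max(21/4, 219/21) = 10.43 servings → $7.82.
avocado only: max(21/7, 219/15) = 14.6 servings → $16.06.
kale + sweet potato with both tight: 2.081 servings and 3.689 servings → $4.85.
kale + avocado with both tight: 2.826 servings and 1.789 servings → $4.79.
sweet potato + avocado: the both-tight solution has a negative serving — not a feasible corner.
Cheapest feasible corner: $4.79.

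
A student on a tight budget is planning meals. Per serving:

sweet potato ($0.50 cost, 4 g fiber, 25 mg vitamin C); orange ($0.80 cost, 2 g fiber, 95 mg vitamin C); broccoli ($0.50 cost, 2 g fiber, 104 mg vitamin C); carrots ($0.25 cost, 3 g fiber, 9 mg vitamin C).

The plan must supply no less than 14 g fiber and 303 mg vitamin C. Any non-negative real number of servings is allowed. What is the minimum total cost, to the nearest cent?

An LP optimum is at a vertex; with two nutrient constraints at most two foods are used. Check each candidate.
sweet potato only: max(14/4, 303/25) = 12.12 servings → $6.06.
orange only: max(14/2, 303/95) = 7 servings → $5.60.
broccoli only: max(14/2, 303/104) = 7 servings → $3.50.
carrots only: max(14/3, 303/9) = 33.67 servings → $8.42.
sweet potato + orange with both tight: 2.194 servings and 2.612 servings → $3.19.
sweet potato + broccoli with both tight: 2.322 servings and 2.355 servings → $2.34.
sweet potato + carrots: the both-tight solution has a negative serving — not a feasible corner.
orange + broccoli with both targets exact would need a negative amount; discard.
orange + carrots with both tight: 2.933 servings and 2.712 servings → $3.02.
broccoli + carrots with both tight: 2.663 servings and 2.891 servings → $2.05.
The minimum over all feasible corners is $2.05.

$2.05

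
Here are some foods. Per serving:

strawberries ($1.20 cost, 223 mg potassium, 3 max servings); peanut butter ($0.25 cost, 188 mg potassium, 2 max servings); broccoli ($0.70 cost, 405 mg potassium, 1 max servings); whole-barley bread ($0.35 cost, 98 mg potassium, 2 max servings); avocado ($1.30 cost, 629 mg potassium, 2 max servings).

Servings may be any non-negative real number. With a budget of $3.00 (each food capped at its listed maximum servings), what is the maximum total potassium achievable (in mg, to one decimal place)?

1651.9 mg

Potassium per dollar: peanut butter 752, broccoli 578.6, avocado 483.8, whole-barley bread 280, strawberries 185.8.
Take 2 servings of peanut butter: spends $0.50, +376.0 mg potassium (running total 376.0 mg).
Take 1 serving of broccoli: spends $0.70, +405.0 mg potassium (running total 781.0 mg).
Take 1.385 servings of avocado: spends $1.80, +870.9 mg potassium (running total 1651.9 mg).
Greedy by best ratio exhausts the cost allowance optimally: 1651.9 mg.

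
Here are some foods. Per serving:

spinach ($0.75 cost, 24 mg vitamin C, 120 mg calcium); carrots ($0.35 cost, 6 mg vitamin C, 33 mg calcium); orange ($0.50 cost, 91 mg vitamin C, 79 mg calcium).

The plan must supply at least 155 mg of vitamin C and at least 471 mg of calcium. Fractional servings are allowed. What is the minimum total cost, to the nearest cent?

spinach only: max(155/24, 471/120) = 6.458 servings → $4.84.
carrots only: max(155/6, 471/33) = 25.83 servings → $9.04.
orange only: max(155/91, 471/79) = 5.962 servings → $2.98.
spinach + carrots: the both-tight solution has a negative serving — not a feasible corner.
spinach + orange with both tight: 3.393 servings and 0.8085 servings → $2.95.
carrots + orange with both tight: 12.11 servings and 0.9051 servings → $4.69.
So the least-cost plan costs $2.95.

$2.95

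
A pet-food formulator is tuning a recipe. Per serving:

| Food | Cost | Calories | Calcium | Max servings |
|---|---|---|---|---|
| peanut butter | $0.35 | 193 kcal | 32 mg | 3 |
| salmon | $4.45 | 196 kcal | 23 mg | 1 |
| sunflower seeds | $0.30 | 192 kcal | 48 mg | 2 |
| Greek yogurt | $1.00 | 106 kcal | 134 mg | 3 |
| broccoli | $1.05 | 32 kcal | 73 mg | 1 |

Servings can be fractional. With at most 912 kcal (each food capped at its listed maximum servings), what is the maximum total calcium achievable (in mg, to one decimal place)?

600.5 mg

Calcium per kcal: broccoli 2.281, Greek yogurt 1.264, sunflower seeds 0.25, peanut butter 0.1658, salmon 0.1173.
Take 1 serving of broccoli: uses 32 kcal, +73.0 mg calcium (running total 73.0 mg).
Take 3 servings of Greek yogurt: uses 318 kcal, +402.0 mg calcium (running total 475.0 mg).
Take 2 servings of sunflower seeds: uses 384 kcal, +96.0 mg calcium (running total 571.0 mg).
Take 0.9223 servings of peanut butter: uses 178 kcal, +29.5 mg calcium (running total 600.5 mg).
Filling greedily by calcium-per-kcal is optimal for one linear limit, giving 600.5 mg.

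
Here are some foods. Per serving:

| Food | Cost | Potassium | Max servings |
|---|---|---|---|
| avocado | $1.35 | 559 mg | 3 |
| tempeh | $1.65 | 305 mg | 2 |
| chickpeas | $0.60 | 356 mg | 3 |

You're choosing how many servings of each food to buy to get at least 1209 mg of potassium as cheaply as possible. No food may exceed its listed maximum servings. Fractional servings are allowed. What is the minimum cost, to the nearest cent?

$2.14

Cost per mg of potassium: chickpeas $0.0017, avocado $0.0024, tempeh $0.0054.
Take 3 servings of chickpeas: +1068.0 mg potassium for $1.80 (total $1.80, still need 141.0 mg).
Take 0.2522 servings of avocado: +141.0 mg potassium for $0.34 (total $2.14, still need 0.0 mg).
Filling from the cheapest source first is optimal under one linear minimum: $2.14.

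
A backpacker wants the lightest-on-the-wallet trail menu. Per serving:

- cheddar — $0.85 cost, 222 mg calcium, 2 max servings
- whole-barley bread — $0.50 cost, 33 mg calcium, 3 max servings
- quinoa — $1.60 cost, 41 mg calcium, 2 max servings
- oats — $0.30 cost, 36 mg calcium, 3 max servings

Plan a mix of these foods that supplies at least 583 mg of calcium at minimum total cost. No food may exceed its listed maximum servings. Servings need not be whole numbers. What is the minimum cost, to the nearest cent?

Cost per mg of calcium: cheddar $0.0038, oats $0.0083, whole-barley bread $0.0152, quinoa $0.0390.
Take 2 servings of cheddar: +444.0 mg calcium for $1.70 (total $1.70, still need 139.0 mg).
Take 3 servings of oats: +108.0 mg calcium for $0.90 (total $2.60, still need 31.0 mg).
Take 0.9394 servings of whole-barley bread: +31.0 mg calcium for $0.47 (total $3.07, still need 0.0 mg).
Greedy by cheapest-per-mg is optimal for a single linear constraint, so the minimum cost is $3.07.

$3.07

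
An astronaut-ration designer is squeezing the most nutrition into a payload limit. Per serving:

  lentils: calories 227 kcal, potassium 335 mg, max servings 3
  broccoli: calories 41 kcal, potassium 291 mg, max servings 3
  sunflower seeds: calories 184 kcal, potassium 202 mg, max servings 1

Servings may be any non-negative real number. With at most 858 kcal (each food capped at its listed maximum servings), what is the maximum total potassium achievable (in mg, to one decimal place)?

1937.3 mg

Potassium per kcal: broccoli 7.098, lentils 1.476, sunflower seeds 1.098.
Take 3 servings of broccoli: uses 123 kcal, +873.0 mg potassium (running total 873.0 mg).
Take 3 servings of lentils: uses 681 kcal, +1005.0 mg potassium (running total 1878.0 mg).
Take 0.2935 servings of sunflower seeds: uses 54 kcal, +59.3 mg potassium (running total 1937.3 mg).
Filling greedily by potassium-per-kcal is optimal for one linear limit, giving 1937.3 mg.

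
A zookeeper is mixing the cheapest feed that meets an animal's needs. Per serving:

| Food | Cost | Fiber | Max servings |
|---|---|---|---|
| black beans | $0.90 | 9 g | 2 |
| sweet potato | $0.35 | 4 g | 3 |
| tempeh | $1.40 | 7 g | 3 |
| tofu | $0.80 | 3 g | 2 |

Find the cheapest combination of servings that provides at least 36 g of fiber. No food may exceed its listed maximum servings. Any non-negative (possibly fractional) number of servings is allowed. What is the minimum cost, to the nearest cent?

$4.05

Cost per g of fiber: sweet potato $0.0875, black beans $0.1000, tempeh $0.2000, tofu $0.2667.
Take 3 servings of sweet potato: +12.0 g fiber for $1.05 (total $1.05, still need 24.0 g).
Take 2 servings of black beans: +18.0 g fiber for $1.80 (total $2.85, still need 6.0 g).
Take 0.8571 servings of tempeh: +6.0 g fiber for $1.20 (total $4.05, still need 0.0 g).
Greedy by cheapest-per-g is optimal for a single linear constraint, so the minimum cost is $4.05.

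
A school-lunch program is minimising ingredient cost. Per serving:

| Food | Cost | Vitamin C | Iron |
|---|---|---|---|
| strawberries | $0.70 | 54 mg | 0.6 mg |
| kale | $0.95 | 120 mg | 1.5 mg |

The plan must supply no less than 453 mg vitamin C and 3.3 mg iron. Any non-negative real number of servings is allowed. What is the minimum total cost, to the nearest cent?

An LP optimum is at a vertex; with two nutrient constraints at most two foods are used. Check each candidate.
strawberries only: max(453/54, 3.3/0.6) = 8.389 servings → $5.87.
kale only: max(453/120, 3.3/1.5) = 3.775 servings → $3.59.
strawberries + kale with both targets exact would need a negative amount; discard.
Cheapest feasible corner: $3.59.

$3.59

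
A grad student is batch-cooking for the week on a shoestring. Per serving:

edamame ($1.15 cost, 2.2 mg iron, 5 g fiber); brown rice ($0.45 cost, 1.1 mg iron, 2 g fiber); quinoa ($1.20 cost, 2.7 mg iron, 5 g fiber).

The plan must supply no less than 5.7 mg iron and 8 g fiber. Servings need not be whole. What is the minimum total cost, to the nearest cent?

$2.33

Compare the cost at each extreme point of the feasible region.
edamame only: max(5.7/2.2, 8/5) = 2.591 servings → $2.98.
brown rice only: max(5.7/1.1, 8/2) = 5.182 servings → $2.33.
quinoa only: max(5.7/2.7, 8/5) = 2.111 servings → $2.53.
edamame + brown rice: intersection lies outside the first quadrant.
edamame + quinoa: the both-tight solution has a negative serving — not a feasible corner.
brown rice + quinoa: intersection lies outside the first quadrant.
So the least-cost plan costs $2.33.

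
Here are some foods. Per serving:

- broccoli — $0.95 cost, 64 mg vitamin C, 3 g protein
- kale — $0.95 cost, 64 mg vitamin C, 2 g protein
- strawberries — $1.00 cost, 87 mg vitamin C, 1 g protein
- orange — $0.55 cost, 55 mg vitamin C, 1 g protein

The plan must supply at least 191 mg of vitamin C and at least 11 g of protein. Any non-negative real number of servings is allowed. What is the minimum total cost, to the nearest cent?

$3.48

An LP optimum is at a vertex; with two nutrient constraints at most two foods are used. Check each candidate.
broccoli only: max(191/64, 11/3) = 3.667 servings → $3.48.
kale only: max(191/64, 11/2) = 5.5 servings → $5.22.
strawberries only: max(191/87, 11/1) = 11 servings → $11.00.
orange only: max(191/55, 11/1) = 11 servings → $6.05.
broccoli + kale with both targets exact would need a negative amount; discard.
broccoli + strawberries: the both-tight solution has a negative serving — not a feasible corner.
broccoli + orange: the both-tight solution has a negative serving — not a feasible corner.
kale + strawberries with both targets exact would need a negative amount; discard.
kale + orange: the both-tight solution has a negative serving — not a feasible corner.
strawberries + orange: the both-tight solution has a negative serving — not a feasible corner.
Cheapest feasible corner: $3.48.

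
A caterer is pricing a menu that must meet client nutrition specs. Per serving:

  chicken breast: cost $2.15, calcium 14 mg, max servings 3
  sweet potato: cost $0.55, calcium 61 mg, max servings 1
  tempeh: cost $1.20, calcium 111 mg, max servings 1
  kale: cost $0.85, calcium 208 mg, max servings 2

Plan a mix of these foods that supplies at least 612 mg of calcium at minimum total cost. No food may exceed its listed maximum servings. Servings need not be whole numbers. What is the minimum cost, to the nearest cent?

$7.14

Cost per mg of calcium: kale $0.0041, sweet potato $0.0090, tempeh $0.0108, chicken breast $0.1536.
Take 2 servings of kale: +416.0 mg calcium for $1.70 (total $1.70, still need 196.0 mg).
Take 1 serving of sweet potato: +61.0 mg calcium for $0.55 (total $2.25, still need 135.0 mg).
Take 1 serving of tempeh: +111.0 mg calcium for $1.20 (total $3.45, still need 24.0 mg).
Take 1.714 servings of chicken breast: +24.0 mg calcium for $3.69 (total $7.14, still need 0.0 mg).
Greedy by cheapest-per-mg is optimal for a single linear constraint, so the minimum cost is $7.14.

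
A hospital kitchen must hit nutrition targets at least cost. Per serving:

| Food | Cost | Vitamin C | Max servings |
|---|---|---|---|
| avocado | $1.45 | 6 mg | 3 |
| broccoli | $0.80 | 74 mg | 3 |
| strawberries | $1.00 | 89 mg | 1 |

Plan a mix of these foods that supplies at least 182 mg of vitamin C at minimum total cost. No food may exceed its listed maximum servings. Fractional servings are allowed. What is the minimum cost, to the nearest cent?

Cost per mg of vitamin C: broccoli $0.0108, strawberries $0.0112, avocado $0.2417.
Take 2.459 servings of broccoli: +182.0 mg vitamin C for $1.97 (total $1.97, still need 0.0 mg).
Filling from the cheapest source first is optimal under one linear minimum: $1.97.

$1.97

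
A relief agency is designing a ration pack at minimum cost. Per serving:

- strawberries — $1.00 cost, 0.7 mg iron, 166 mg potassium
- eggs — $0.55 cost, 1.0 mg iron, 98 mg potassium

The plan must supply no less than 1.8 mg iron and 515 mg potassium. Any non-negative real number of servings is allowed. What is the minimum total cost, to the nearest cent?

For a min-cost LP with two ≥-constraints, a basic feasible solution has at most two positive variables.
strawberries only: max(1.8/0.7, 515/166) = 3.102 servings → $3.10.
eggs only: max(1.8/1.0, 515/98) = 5.255 servings → $2.89.
strawberries + eggs: intersection lies outside the first quadrant.
The minimum over all feasible corners is $2.89.

$2.89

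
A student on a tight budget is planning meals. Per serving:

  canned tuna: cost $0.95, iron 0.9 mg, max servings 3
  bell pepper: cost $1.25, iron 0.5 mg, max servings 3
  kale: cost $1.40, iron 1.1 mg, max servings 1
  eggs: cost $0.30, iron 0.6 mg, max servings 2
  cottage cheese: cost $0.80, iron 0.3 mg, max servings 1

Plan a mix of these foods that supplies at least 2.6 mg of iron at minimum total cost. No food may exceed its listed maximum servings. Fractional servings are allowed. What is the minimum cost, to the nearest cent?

$2.08

Cost per mg of iron: eggs $0.5000, canned tuna $1.0556, kale $1.2727, bell pepper $2.5000, cottage cheese $2.6667.
Take 2 servings of eggs: +1.2 mg iron for $0.60 (total $0.60, still need 1.4 mg).
Take 1.556 servings of canned tuna: +1.4 mg iron for $1.48 (total $2.08, still need 0.0 mg).
Greedy by cheapest-per-mg is optimal for a single linear constraint, so the minimum cost is $2.08.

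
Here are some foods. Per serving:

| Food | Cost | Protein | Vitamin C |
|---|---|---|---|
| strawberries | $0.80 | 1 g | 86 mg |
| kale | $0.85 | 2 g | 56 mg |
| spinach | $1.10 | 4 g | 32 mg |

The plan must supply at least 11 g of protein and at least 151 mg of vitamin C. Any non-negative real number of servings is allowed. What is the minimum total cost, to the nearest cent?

Check every corner: each single food scaled to meet both minima, and each pair solved so both constraints bind.
strawberries only: max(11/1, 151/86) = 11 servings → $8.80.
kale only: max(11/2, 151/56) = 5.5 servings → $4.67.
spinach only: max(11/4, 151/32) = 4.719 servings → $5.19.
strawberries + kale: the both-tight solution has a negative serving — not a feasible corner.
strawberries + spinach with both tight: 0.8077 servings and 2.548 servings → $3.45.
kale + spinach with both tight: 1.575 servings and 1.962 servings → $3.50.
The minimum over all feasible corners is $3.45.

$3.45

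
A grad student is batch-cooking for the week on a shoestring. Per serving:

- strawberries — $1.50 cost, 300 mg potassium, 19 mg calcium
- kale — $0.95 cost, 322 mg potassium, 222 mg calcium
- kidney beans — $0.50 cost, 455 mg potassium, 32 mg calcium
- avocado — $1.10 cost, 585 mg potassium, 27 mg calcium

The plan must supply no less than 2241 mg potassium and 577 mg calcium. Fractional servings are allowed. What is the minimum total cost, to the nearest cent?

strawberries only: max(2241/300, 577/19) = 30.37 servings → $45.55.
kale only: max(2241/322, 577/222) = 6.96 servings → $6.61.
kidney beans only: max(2241/455, 577/32) = 18.03 servings → $9.02.
avocado only: max(2241/585, 577/27) = 21.37 servings → $23.51.
strawberries + kale with both tight: 5.154 servings and 2.158 servings → $9.78.
strawberries + kidney beans: intersection lies outside the first quadrant.
strawberries + avocado with both targets exact would need a negative amount; discard.
kale + kidney beans with both tight: 2.104 servings and 3.436 servings → $3.72.
kale + avocado with both tight: 2.286 servings and 2.572 servings → $5.00.
kidney beans + avocado with both targets exact would need a negative amount; discard.
Cheapest feasible corner: $3.72.

$3.72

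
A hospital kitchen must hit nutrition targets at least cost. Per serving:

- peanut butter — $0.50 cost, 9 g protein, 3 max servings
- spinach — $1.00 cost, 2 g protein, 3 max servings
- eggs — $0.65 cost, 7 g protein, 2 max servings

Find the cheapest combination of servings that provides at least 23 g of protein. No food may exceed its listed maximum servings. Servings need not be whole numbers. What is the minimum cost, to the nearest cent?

$1.28

Cost per g of protein: peanut butter $0.0556, eggs $0.0929, spinach $0.5000.
Take 2.556 servings of peanut butter: +23.0 g protein for $1.28 (total $1.28, still need 0.0 g).
Filling from the cheapest source first is optimal under one linear minimum: $1.28.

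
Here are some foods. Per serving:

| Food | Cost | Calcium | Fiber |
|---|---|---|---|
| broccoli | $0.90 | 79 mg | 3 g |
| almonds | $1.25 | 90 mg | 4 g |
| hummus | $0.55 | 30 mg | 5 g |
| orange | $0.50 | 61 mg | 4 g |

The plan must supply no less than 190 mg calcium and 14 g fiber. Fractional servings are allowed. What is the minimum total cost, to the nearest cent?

The cheapest plan sits at a corner of the feasible region — with two constraints it uses at most two foods.
broccoli only: max(190/79, 14/3) = 4.667 servings → $4.20.
almonds only: max(190/90, 14/4) = 3.5 servings → $4.38.
hummus only: max(190/30, 14/5) = 6.333 servings → $3.48.
orange only: max(190/61, 14/4) = 3.5 servings → $1.75.
broccoli + almonds with both targets exact would need a negative amount; discard.
broccoli + hummus with both tight: 1.738 servings and 1.757 servings → $2.53.
broccoli + orange with both targets exact would need a negative amount; discard.
almonds + hummus with both tight: 1.606 servings and 1.515 servings → $2.84.
almonds + orange: the both-tight solution has a negative serving — not a feasible corner.
hummus + orange with both tight: 0.5081 servings and 2.865 servings → $1.71.
The minimum over all feasible corners is $1.71.

$1.71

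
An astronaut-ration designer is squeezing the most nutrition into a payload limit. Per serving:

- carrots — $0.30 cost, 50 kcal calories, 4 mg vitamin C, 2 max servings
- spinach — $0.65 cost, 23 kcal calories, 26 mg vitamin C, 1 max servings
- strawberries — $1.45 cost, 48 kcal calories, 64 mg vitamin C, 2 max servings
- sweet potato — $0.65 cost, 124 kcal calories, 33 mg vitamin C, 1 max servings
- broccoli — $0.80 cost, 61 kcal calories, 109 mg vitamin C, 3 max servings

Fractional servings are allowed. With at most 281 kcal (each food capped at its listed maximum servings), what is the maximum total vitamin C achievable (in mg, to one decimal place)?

Vitamin C per kcal: broccoli 1.787, strawberries 1.333, spinach 1.13, sweet potato 0.2661, carrots 0.08.
Take 3 servings of broccoli: uses 183 kcal, +327.0 mg vitamin C (running total 327.0 mg).
Take 2 servings of strawberries: uses 96 kcal, +128.0 mg vitamin C (running total 455.0 mg).
Take 0.08696 servings of spinach: uses 2 kcal, +2.3 mg vitamin C (running total 457.3 mg).
Greedy by best ratio exhausts the calories allowance optimally: 457.3 mg.

457.3 mg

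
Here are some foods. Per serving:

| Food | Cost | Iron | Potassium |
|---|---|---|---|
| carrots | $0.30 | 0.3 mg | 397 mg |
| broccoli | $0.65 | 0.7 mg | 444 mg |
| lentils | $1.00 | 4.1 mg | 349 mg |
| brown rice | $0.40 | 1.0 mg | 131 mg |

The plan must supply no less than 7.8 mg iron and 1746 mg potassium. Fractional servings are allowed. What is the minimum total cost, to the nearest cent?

This is a tiny linear program; its minimum lies at a vertex of the feasible set. List the vertices and price them.
carrots only: max(7.8/0.3, 1746/397) = 26 servings → $7.80.
broccoli only: max(7.8/0.7, 1746/444) = 11.14 servings → $7.24.
lentils only: max(7.8/4.1, 1746/349) = 5.003 servings → $5.00.
brown rice only: max(7.8/1.0, 1746/131) = 13.33 servings → $5.33.
carrots + broccoli: the both-tight solution has a negative serving — not a feasible corner.
carrots + lentils with both tight: 2.913 servings and 1.689 servings → $2.56.
carrots + brown rice with both tight: 2.025 servings and 7.193 servings → $3.48.
broccoli + lentils with both tight: 2.815 servings and 1.422 servings → $3.25.
broccoli + brown rice with both tight: 2.056 servings and 6.361 servings → $3.88.
lentils + brown rice with both targets exact would need a negative amount; discard.
Cheapest feasible corner: $2.56.

$2.56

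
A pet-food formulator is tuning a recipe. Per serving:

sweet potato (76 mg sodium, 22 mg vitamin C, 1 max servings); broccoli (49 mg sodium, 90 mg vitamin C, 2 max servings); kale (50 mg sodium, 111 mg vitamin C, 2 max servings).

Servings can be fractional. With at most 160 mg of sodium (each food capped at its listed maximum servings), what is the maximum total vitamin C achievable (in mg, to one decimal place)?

Vitamin C per mg sodium: kale 2.22, broccoli 1.837, sweet potato 0.2895.
Take 2 servings of kale: uses 100 mg sodium, +222.0 mg vitamin C (running total 222.0 mg).
Take 1.224 servings of broccoli: uses 60 mg sodium, +110.2 mg vitamin C (running total 332.2 mg).
Filling greedily by vitamin C-per-mg sodium is optimal for one linear limit, giving 332.2 mg.

332.2 mg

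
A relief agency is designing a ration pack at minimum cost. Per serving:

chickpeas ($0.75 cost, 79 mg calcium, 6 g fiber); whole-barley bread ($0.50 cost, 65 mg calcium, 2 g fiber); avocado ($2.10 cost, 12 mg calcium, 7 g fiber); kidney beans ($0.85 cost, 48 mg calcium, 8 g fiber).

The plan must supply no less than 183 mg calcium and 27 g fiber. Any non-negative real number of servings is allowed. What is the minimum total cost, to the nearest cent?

An LP optimum is at a vertex; with two nutrient constraints at most two foods are used. Check each candidate.
chickpeas only: max(183/79, 27/6) = 4.5 servings → $3.38.
whole-barley bread only: max(183/65, 27/2) = 13.5 servings → $6.75.
avocado only: max(183/12, 27/7) = 15.25 servings → $32.02.
kidney beans only: max(183/48, 27/8) = 3.812 servings → $3.24.
chickpeas + whole-barley bread: the both-tight solution has a negative serving — not a feasible corner.
chickpeas + avocado with both tight: 1.99 servings and 2.152 servings → $6.01.
chickpeas + kidney beans with both tight: 0.4884 servings and 3.009 servings → $2.92.
whole-barley bread + avocado with both tight: 2.22 servings and 3.223 servings → $7.88.
whole-barley bread + kidney beans with both tight: 0.3962 servings and 3.276 servings → $2.98.
avocado + kidney beans with both targets exact would need a negative amount; discard.
The minimum over all feasible corners is $2.92.

$2.92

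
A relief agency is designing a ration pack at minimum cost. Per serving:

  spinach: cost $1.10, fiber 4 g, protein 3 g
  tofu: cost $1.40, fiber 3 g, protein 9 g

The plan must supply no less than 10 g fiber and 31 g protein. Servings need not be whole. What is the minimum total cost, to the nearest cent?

$4.82

At the optimum either one food covers both requirements or two foods hit both targets exactly; no other combination can be cheaper.
spinach only: max(10/4, 31/3) = 10.33 servings → $11.37.
tofu only: max(10/3, 31/9) = 3.444 servings → $4.82.
spinach + tofu: the both-tight solution has a negative serving — not a feasible corner.
Cheapest feasible corner: $4.82.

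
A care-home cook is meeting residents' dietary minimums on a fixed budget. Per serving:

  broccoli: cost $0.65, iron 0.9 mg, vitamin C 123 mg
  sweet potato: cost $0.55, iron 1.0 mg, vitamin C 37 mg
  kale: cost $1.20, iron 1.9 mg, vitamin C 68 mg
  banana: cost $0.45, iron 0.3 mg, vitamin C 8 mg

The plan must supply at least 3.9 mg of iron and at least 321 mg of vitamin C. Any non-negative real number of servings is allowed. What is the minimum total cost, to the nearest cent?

broccoli only: max(3.9/0.9, 321/123) = 4.333 servings → $2.82.
sweet potato only: max(3.9/1.0, 321/37) = 8.676 servings → $4.77.
kale only: max(3.9/1.9, 321/68) = 4.721 servings → $5.66.
banana only: max(3.9/0.3, 321/8) = 40.12 servings → $18.06.
broccoli + sweet potato with both tight: 1.97 servings and 2.127 servings → $2.45.
broccoli + kale with both tight: 1.998 servings and 1.106 servings → $2.63.
broccoli + banana with both tight: 2.192 servings and 6.424 servings → $4.32.
sweet potato + kale: intersection lies outside the first quadrant.
sweet potato + banana: intersection lies outside the first quadrant.
kale + banana with both targets exact would need a negative amount; discard.
The minimum over all feasible corners is $2.45.

$2.45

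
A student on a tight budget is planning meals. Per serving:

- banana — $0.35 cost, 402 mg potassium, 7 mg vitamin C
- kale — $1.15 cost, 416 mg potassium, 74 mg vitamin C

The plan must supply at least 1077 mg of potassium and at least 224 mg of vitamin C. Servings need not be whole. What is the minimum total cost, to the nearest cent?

$3.48

With two linear requirements the optimum uses one or two foods; enumerate the corners.
banana only: max(1077/402, 224/7) = 32 servings → $11.20.
kale only: max(1077/416, 224/74) = 3.027 servings → $3.48.
banana + kale: intersection lies outside the first quadrant.
Cheapest feasible corner: $3.48.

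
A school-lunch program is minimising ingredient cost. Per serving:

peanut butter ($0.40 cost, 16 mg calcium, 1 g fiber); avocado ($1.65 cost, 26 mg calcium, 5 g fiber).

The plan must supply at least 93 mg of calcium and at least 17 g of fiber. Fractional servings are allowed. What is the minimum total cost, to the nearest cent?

$5.64

This is a tiny linear program; its minimum lies at a vertex of the feasible set. List the vertices and price them.
peanut butter only: max(93/16, 17/1) = 17 servings → $6.80.
avocado only: max(93/26, 17/5) = 3.577 servings → $5.90.
peanut butter + avocado with both tight: 0.4259 servings and 3.315 servings → $5.64.
So the least-cost plan costs $5.64.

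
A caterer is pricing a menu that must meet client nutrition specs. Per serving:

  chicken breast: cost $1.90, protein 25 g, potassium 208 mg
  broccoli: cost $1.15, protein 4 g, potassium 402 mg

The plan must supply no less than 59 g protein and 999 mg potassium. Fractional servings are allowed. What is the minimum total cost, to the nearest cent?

Compare the cost at each extreme point of the feasible region.
chicken breast only: max(59/25, 999/208) = 4.803 servings → $9.13.
broccoli only: max(59/4, 999/402) = 14.75 servings → $16.96.
chicken breast + broccoli with both tight: 2.14 servings and 1.378 servings → $5.65.
The minimum over all feasible corners is $5.65.

$5.65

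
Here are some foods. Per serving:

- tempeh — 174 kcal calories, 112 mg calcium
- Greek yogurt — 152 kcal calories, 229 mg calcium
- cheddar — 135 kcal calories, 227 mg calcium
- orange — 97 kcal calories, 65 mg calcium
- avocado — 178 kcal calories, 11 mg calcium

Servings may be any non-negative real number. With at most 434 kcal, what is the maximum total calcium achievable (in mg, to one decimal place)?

Calcium per kcal: cheddar 1.681, Greek yogurt 1.507, orange 0.6701, tempeh 0.6437, avocado 0.0618.
With no serving limits, spend the whole calories allowance on cheddar: 434 kcal / 135 kcal × 227 mg = 729.8 mg.

729.8 mg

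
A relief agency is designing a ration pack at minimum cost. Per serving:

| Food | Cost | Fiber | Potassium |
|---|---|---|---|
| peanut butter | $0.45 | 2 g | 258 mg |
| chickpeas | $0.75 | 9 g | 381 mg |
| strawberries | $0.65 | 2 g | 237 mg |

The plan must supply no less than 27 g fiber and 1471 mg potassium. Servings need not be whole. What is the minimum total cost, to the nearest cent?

The cheapest plan sits at a corner of the feasible region — with two constraints it uses at most two foods.
peanut butter only: max(27/2, 1471/258) = 13.5 servings → $6.08.
chickpeas only: max(27/9, 1471/381) = 3.861 servings → $2.90.
strawberries only: max(27/2, 1471/237) = 13.5 servings → $8.78.
peanut butter + chickpeas with both tight: 1.892 servings and 2.579 servings → $2.79.
peanut butter + strawberries with both targets exact would need a negative amount; discard.
chickpeas + strawberries with both tight: 2.522 servings and 2.153 servings → $3.29.
Cheapest feasible corner: $2.79.

$2.79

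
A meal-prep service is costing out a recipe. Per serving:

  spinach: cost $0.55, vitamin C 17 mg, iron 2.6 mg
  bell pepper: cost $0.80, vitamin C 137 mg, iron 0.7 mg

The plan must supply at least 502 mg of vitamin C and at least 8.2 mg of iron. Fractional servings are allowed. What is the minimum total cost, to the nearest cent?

$3.94

Compare the cost at each extreme point of the feasible region.
spinach only: max(502/17, 8.2/2.6) = 29.53 servings → $16.24.
bell pepper only: max(502/137, 8.2/0.7) = 11.71 servings → $9.37.
spinach + bell pepper with both tight: 2.242 servings and 3.386 servings → $3.94.
Cheapest feasible corner: $3.94.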